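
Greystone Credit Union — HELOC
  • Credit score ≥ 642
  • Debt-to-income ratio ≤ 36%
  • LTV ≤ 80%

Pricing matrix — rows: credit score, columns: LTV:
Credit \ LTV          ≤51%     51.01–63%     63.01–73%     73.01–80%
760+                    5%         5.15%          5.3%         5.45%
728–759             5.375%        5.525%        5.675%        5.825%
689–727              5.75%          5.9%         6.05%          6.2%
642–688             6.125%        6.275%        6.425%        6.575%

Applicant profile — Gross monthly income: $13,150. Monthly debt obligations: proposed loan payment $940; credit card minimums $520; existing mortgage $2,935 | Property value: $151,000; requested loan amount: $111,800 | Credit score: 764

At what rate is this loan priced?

Credit score 764 ≥ 642; Total monthly debts = (940 + 520 + 2,935) = 4,395. Debt-to-income = 4,395/13,150 = 33.4% — meets 36% limit
LTV: 111,800 ÷ 151,000 = 74%, within 80% cap
Score 764 is in the 760+ band; LTV 74% is in the 73.01–80% band → 5.45%.

5.45%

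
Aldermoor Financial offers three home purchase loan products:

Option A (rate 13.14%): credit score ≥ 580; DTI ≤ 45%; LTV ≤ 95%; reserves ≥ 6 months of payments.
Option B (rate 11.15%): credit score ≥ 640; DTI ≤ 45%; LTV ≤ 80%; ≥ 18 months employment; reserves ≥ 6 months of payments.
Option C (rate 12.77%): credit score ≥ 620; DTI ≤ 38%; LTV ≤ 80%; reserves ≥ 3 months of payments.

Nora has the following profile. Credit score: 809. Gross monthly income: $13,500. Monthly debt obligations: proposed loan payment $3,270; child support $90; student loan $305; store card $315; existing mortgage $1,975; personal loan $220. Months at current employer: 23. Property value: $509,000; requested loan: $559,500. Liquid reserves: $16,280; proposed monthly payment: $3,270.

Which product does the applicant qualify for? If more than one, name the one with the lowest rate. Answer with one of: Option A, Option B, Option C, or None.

Total debts = (3,270 + 90 + 305 + 315 + 1,975 + 220) = 6,175; DTI = 6,175/13,500 = 45.7%.
LTV = 559,500/509,000 = 109.9%.
Reserves = 16,280/3,270 = 5.0 months.
Option A: score 809 ≥ 580; DTI 45.7% > 45%; LTV 109.9% > 95%; reserves 5.0 < 6 mo → does not qualify.
Option B: score 809 ≥ 640; DTI 45.7% > 45%; LTV 109.9% > 80%; employment 23 ≥ 18 mo; reserves 5.0 < 6 mo → does not qualify.
Option C: score 809 ≥ 620; DTI 45.7% > 38%; LTV 109.9% > 80%; reserves 5.0 ≥ 3 mo → does not qualify.

None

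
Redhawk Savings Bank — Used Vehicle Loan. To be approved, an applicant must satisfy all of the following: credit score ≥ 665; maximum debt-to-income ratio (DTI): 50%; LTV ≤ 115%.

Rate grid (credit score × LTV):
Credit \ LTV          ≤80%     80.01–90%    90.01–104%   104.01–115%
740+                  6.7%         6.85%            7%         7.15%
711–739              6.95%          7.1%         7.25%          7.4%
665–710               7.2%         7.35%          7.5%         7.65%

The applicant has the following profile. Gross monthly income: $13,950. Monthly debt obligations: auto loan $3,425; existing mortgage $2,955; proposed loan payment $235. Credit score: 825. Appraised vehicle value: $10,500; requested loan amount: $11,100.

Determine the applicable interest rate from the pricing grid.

7.15%

Credit score 825 ≥ 665; Total monthly debts = (3,425 + 2,955 + 235) = 6,615. DTI: 6,615 ÷ 13,950 = 47.4%, within the 50% cap
LTV = 11,100/10,500 = 105.7% ≤ 115%
Credit 825 → row 740+; LTV 105.7% → column 104.01–115%. Grid cell → 7.15%.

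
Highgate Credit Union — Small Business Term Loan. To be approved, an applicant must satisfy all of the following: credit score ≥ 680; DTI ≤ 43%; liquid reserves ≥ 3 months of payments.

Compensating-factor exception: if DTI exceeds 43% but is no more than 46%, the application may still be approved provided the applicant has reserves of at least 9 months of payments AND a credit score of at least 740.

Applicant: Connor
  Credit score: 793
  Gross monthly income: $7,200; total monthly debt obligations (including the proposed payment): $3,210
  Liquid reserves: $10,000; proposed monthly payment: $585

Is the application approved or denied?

Credit score 793 ≥ 680 (meets base)
DTI: 3,210 ÷ 7,200 = 44.6%, over the 43% base limit.
Liquid reserves cover 10,000/585 = 17.1 months — ≥ 3 required
DTI 44.6% is within the 43%–46% exception band; checking compensating factors.
Reserves 17.1 ≥ 9 months; credit score 793 ≥ 740.
Both compensating conditions met → exception applies.

Approved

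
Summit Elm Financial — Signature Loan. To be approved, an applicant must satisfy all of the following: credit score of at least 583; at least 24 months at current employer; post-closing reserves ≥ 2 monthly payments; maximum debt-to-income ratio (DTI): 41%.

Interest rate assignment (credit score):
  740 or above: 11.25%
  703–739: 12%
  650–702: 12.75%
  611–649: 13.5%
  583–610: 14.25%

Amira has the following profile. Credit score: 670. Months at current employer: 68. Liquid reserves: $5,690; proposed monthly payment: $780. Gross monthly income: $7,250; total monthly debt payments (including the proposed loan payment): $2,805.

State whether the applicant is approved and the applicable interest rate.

Approved at 12.75%

Credit score 670 ≥ 583 (meets minimum)
Liquid reserves cover 5,690/780 = 7.3 months — ≥ 2 required
DTI: 2,805 ÷ 7,250 = 38.7%, within the 41% cap
Employment 68 ≥ 24 months
All requirements met. Score 670 falls in the 650–702 tier → 12.75%.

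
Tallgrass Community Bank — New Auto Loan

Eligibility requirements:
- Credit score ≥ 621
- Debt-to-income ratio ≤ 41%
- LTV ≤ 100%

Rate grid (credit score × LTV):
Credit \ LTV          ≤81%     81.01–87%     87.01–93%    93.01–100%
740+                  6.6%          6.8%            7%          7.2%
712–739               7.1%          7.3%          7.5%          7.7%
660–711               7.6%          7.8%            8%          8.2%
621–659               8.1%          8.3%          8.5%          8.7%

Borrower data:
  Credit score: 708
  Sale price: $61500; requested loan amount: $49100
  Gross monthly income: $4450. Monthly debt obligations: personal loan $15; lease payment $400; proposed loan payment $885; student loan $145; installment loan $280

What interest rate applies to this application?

Credit score 708 ≥ 621; Total monthly debts = (15 + 400 + 885 + 145 + 280) = 1,725. Debt-to-income = 1,725/4,450 = 38.8% — meets 41% limit
LTV = 49,100/61,500 = 79.8% ≤ 100%
Row: 708 falls in 660–711. Column: 79.8% falls in ≤81%. Rate = 7.6%.

7.6%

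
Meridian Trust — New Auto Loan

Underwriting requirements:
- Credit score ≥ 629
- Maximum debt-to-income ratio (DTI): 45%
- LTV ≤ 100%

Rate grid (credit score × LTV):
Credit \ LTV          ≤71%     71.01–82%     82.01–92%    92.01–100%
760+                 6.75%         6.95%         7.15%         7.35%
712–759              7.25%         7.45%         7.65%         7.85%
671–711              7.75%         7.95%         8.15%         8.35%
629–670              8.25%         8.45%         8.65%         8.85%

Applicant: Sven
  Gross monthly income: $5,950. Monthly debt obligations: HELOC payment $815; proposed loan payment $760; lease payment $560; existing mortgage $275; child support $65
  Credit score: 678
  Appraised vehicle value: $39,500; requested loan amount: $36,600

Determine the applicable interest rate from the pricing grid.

8.35%

Credit score 678 ≥ 629; Total monthly debts = (815 + 760 + 560 + 275 + 65) = 2,475. DTI: 2,475 ÷ 5,950 = 41.6%, within the 45% cap
LTV = 36,600/39,500 = 92.7% ≤ 100%
Row: 678 falls in 671–711. Column: 92.7% falls in 92.01–100%. Rate = 8.35%.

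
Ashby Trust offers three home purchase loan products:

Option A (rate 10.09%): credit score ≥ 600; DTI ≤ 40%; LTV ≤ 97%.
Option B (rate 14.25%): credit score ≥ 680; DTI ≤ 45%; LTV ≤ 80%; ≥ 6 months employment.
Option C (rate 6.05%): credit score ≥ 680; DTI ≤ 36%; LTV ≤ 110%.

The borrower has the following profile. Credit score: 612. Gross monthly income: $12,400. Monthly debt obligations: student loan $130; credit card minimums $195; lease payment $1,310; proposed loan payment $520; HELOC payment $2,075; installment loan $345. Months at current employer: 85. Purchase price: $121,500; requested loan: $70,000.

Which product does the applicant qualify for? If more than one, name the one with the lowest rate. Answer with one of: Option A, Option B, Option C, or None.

Total debts = (130 + 195 + 1,310 + 520 + 2,075 + 345) = 4,575; DTI = 4,575/12,400 = 36.9%.
LTV = 70,000/121,500 = 57.6%.
Option A: score 612 ≥ 600; DTI 36.9% ≤ 40%; LTV 57.6% ≤ 97% → qualifies.
Option B: score 612 < 680; DTI 36.9% ≤ 45%; LTV 57.6% ≤ 80%; employment 85 ≥ 6 mo → does not qualify.
Option C: score 612 < 680; DTI 36.9% > 36%; LTV 57.6% ≤ 110% → does not qualify.

Option A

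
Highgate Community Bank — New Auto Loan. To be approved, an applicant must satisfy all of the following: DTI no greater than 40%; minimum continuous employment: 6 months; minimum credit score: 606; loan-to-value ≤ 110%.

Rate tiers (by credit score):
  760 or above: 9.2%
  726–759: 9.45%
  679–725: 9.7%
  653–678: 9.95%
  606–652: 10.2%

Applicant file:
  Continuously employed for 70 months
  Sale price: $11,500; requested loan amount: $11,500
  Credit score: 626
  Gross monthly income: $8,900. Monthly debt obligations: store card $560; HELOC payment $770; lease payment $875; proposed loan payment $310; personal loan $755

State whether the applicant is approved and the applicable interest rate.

Credit score 626 ≥ 606 (meets minimum)
Total monthly debts = (560 + 770 + 875 + 310 + 755) = 3,270. Debt-to-income = 3,270/8,900 = 36.7% — meets 40% limit
Loan-to-value = 11,500/11,500 = 100% — pass (110% max)
Employment 70 ≥ 6 months
All requirements met. Score 626 falls in the 606–652 tier → 10.2%.

Approved at 10.2%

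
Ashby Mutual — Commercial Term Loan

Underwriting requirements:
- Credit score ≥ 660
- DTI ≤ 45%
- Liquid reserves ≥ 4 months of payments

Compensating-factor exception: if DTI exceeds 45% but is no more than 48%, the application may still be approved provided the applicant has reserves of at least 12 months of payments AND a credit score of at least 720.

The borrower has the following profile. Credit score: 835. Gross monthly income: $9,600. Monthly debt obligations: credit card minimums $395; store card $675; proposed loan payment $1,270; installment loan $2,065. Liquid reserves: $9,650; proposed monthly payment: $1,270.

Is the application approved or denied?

Denied

Credit score 835 ≥ 660 (meets base)
Total debts = (395 + 675 + 1,270 + 2,065) = 4,405. DTI = 4,405/9,600 = 45.9% > 45% — standard DTI limit exceeded.
Reserves = 9,650/1,270 = 7.6 months ≥ 4
DTI 45.9% is within the 45%–48% exception band; checking compensating factors.
Override check — reserves: 7.6 mo (short of 12); score: 835 (ok).
Compensating-factor requirement not fully met.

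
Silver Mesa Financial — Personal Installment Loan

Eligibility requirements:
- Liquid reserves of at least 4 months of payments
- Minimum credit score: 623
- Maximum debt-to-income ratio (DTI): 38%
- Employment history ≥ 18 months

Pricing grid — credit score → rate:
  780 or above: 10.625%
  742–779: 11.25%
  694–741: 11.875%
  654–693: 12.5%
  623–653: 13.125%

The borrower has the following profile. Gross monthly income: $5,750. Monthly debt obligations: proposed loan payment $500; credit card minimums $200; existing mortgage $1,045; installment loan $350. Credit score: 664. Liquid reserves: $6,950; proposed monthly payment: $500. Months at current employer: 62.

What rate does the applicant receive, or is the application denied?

Credit score 664 ≥ 623 (meets minimum)
Employment 62 ≥ 18 months
Total monthly debts = (500 + 200 + 1,045 + 350) = 2,095. Debt-to-income = 2,095/5,750 = 36.4% — meets 38% limit
Reserves = 6,950/500 = 13.9 months ≥ 4
All requirements met. Score 664 falls in the 654–693 tier → 12.5%.

Approved at 12.5%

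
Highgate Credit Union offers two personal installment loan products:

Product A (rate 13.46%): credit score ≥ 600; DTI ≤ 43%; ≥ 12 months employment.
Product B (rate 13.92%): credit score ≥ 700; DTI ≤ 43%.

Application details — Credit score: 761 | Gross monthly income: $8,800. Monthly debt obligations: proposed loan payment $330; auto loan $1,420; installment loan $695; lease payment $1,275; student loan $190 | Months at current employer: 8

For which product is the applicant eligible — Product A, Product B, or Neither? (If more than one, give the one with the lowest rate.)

Neither

Total debts = (330 + 1,420 + 695 + 1,275 + 190) = 3,910; DTI = 3,910/8,800 = 44.4%.
Product A: score 761 ≥ 600; DTI 44.4% > 43%; employment 8 < 12 mo → does not qualify.
Product B: score 761 ≥ 700; DTI 44.4% > 43% → does not qualify.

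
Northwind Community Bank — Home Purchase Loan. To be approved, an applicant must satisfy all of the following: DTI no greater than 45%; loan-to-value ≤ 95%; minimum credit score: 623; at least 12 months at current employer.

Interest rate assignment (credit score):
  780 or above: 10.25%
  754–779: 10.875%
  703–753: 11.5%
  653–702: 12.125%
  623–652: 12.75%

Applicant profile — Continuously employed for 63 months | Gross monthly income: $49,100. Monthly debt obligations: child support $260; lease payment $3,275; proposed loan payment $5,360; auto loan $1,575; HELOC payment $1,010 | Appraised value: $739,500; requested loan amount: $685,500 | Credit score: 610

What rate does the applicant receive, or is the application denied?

Denied

Credit score 610 < 623 (below minimum)
LTV = 685,500/739,500 = 92.7% ≤ 95%
Employment 63 ≥ 12 months
Total monthly debts = (260 + 3,275 + 5,360 + 1,575 + 1,010) = 11,480. DTI = 11,480/49,100 = 23.4% ≤ 45%
Not all requirements met → denied.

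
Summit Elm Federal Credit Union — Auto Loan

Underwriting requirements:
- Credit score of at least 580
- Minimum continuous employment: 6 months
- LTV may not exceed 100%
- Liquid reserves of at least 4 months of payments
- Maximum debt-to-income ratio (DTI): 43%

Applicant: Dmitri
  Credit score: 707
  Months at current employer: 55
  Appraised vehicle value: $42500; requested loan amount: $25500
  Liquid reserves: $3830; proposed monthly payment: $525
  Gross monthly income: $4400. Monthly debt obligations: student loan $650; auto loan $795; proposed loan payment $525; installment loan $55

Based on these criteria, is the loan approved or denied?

Denied

Credit score 707 ≥ 580 (meets)
Employment 55 ≥ 6 months
LTV: 25,500 ÷ 42,500 = 60%, within 100% cap
Reserves: 3,830 ÷ 525 = 7.3 months (meets 4-month minimum)
Total monthly debts = (650 + 795 + 525 + 55) = 2,025. DTI = 2,025/4,400 = 46% > 43%
Fails on DTI.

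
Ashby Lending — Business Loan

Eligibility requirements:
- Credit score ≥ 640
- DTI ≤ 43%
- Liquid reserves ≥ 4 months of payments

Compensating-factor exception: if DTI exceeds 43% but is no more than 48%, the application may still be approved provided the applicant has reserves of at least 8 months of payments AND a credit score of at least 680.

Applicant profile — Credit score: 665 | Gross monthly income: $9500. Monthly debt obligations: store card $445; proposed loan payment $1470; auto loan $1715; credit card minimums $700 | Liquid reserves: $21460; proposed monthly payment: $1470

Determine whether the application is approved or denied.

Denied

Credit score 665 ≥ 640 (meets base)
Total debts = (445 + 1,470 + 1,715 + 700) = 4,330. DTI = 4,330/9,500 = 45.6% > 43% — standard DTI limit exceeded.
Reserves = 21,460/1,470 = 14.6 months ≥ 4
45.6% falls in the override range (43%–48%), so the compensating-factor test applies.
Reserves 14.6 ≥ 8 months; credit score 665 < 680.
Override conditions not both satisfied; exception does not apply.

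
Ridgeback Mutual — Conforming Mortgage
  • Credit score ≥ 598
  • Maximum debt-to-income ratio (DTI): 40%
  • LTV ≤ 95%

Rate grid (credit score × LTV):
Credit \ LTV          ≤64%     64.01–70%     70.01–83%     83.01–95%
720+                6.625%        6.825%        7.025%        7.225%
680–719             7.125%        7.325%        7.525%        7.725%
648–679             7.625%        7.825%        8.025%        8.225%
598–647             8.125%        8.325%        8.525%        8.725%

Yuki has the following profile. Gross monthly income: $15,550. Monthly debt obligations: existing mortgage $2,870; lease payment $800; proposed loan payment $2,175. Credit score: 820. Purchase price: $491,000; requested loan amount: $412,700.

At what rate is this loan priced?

Credit score 820 ≥ 598; Total monthly debts = (2,870 + 800 + 2,175) = 5,845. DTI: 5,845 ÷ 15,550 = 37.6%, within the 40% cap
LTV = 412,700/491,000 = 84.1% ≤ 95%
Score 820 is in the 720+ band; LTV 84.1% is in the 83.01–95% band → 7.225%.

7.225%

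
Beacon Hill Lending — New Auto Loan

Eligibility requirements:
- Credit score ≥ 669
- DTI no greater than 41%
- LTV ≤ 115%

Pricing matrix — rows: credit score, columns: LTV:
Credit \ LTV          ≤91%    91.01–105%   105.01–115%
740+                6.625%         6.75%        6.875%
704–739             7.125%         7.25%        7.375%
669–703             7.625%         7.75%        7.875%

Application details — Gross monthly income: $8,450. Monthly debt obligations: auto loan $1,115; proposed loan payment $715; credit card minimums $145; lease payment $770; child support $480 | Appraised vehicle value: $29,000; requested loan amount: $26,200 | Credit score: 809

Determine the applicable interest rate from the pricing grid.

Credit score 809 ≥ 669; Total monthly debts = (1,115 + 715 + 145 + 770 + 480) = 3,225. DTI = 3,225/8,450 = 38.2% ≤ 41%
LTV = 26,200/29,000 = 90.3% ≤ 115%
Row: 809 falls in 740+. Column: 90.3% falls in ≤91%. Rate = 6.625%.

6.625%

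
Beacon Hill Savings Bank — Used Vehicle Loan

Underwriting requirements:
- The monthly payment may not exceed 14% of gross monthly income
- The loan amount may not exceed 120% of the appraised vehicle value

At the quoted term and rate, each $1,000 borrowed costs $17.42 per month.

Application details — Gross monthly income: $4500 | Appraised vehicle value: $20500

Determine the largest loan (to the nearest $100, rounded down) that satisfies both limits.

$24,600

Payment cap: 14% × $4,500 = $630/month.
At $17.42 per $1,000, that supports 630/17.42 × 1,000 ≈ $36,165 → $36,100.
LTV cap: 120% × $20,500 = $24,600 → $24,600.
Binding constraint: loan-to-value.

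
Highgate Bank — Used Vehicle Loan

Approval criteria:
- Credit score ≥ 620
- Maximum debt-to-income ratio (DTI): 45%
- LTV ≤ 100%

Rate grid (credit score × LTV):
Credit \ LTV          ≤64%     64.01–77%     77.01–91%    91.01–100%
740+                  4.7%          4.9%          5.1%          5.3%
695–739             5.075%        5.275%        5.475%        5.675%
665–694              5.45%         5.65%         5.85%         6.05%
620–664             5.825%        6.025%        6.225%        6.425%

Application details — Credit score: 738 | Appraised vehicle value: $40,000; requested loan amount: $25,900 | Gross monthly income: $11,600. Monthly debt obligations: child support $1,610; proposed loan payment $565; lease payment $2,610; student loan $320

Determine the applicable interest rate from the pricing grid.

Credit score 738 ≥ 620; Total monthly debts = (1,610 + 565 + 2,610 + 320) = 5,105. DTI: 5,105 ÷ 11,600 = 44%, within the 45% cap
LTV = 25,900/40,000 = 64.8% ≤ 100%
Row: 738 falls in 695–739. Column: 64.8% falls in 64.01–77%. Rate = 5.275%.

5.275%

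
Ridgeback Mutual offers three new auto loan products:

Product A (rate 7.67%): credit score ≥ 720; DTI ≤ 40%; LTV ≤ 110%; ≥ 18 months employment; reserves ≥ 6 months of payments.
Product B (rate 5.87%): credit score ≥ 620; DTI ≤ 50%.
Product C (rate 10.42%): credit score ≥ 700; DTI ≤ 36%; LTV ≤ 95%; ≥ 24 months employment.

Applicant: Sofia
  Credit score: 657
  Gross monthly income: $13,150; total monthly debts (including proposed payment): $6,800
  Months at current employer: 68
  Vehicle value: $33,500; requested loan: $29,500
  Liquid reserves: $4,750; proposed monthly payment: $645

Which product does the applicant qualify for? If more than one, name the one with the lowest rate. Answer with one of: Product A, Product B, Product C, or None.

None

DTI = 6,800/13,150 = 51.7%.
LTV = 29,500/33,500 = 88.1%.
Reserves = 4,750/645 = 7.4 months.
Product A: score 657 < 720; DTI 51.7% > 40%; LTV 88.1% ≤ 110%; employment 68 ≥ 18 mo; reserves 7.4 ≥ 6 mo → does not qualify.
Product B: score 657 ≥ 620; DTI 51.7% > 50% → does not qualify.
Product C: score 657 < 700; DTI 51.7% > 36%; LTV 88.1% ≤ 95%; employment 68 ≥ 24 mo → does not qualify.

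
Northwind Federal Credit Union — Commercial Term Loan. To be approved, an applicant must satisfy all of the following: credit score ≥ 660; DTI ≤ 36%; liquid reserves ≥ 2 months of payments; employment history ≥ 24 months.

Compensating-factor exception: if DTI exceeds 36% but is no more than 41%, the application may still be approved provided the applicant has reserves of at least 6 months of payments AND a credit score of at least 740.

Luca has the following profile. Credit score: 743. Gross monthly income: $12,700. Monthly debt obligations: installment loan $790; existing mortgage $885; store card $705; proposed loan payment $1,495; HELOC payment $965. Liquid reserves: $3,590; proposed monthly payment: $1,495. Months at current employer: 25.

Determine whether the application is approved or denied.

Denied

Credit score 743 ≥ 660 (meets base)
Total debts = (790 + 885 + 705 + 1,495 + 965) = 4,840. DTI = 4,840/12,700 = 38.1% > 36% — standard DTI limit exceeded.
Reserves = 3,590/1,495 = 2.4 months ≥ 2
Employment 25 ≥ 24 months
DTI 38.1% is within the 36%–41% exception band; checking compensating factors.
Override check — reserves: 2.4 mo (short of 6); score: 743 (ok).
Override conditions not both satisfied; exception does not apply.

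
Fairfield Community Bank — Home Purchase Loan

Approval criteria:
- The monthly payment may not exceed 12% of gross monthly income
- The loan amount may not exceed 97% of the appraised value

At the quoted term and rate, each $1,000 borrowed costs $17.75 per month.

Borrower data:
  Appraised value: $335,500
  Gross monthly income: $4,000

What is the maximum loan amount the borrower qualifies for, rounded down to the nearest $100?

$27,000

Payment cap: 12% × $4,000 = $480/month.
At $17.75 per $1,000, that supports 480/17.75 × 1,000 ≈ $27,042 → $27,000.
LTV cap: 97% × $335,500 = $325,435 → $325,400.
Binding constraint: payment-to-income.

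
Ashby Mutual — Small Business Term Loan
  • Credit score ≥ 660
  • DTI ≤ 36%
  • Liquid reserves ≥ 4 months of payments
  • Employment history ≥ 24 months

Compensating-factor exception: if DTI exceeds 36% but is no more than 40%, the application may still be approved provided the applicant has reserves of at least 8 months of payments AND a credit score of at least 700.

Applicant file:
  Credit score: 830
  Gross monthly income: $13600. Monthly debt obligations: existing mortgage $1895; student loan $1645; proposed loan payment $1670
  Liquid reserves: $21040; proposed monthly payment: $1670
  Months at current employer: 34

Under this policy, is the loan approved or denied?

Credit score 830 ≥ 660 (meets base)
Total debts = (1,895 + 1,645 + 1,670) = 5,210. DTI: 5,210 ÷ 13,600 = 38.3%, over the 36% base limit.
Liquid reserves cover 21,040/1,670 = 12.6 months — ≥ 4 required
Employment 34 ≥ 24 months
38.3% falls in the override range (36%–40%), so the compensating-factor test applies.
Reserves 12.6 ≥ 8 months; credit score 830 ≥ 700.
Both override conditions satisfied; DTI exception granted.

Approved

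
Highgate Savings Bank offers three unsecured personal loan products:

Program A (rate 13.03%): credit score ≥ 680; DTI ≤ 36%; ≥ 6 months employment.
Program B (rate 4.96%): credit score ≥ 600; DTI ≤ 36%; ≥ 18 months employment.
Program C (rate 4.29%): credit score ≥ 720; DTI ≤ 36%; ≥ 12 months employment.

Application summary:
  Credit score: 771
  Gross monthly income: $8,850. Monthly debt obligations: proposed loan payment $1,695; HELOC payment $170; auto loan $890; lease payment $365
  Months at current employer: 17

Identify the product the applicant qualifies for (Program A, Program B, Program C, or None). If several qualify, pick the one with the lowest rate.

Program C

Total debts = (1,695 + 170 + 890 + 365) = 3,120; DTI = 3,120/8,850 = 35.3%.
Program A: score 771 ≥ 680; DTI 35.3% ≤ 36%; employment 17 ≥ 6 mo → qualifies.
Program B: score 771 ≥ 600; DTI 35.3% ≤ 36%; employment 17 < 18 mo → does not qualify.
Program C: score 771 ≥ 720; DTI 35.3% ≤ 36%; employment 17 ≥ 12 mo → qualifies.
Qualifying: Program A, Program C. Lowest rate is 4.29% → Program C.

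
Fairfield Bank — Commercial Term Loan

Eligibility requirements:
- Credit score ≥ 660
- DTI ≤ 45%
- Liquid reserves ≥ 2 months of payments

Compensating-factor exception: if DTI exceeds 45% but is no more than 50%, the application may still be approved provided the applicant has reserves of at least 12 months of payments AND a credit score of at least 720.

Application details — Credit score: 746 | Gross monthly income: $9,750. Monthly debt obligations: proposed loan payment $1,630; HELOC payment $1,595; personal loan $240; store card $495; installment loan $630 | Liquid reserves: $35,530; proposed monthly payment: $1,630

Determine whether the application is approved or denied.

Approved

Credit score 746 ≥ 660 (meets base)
Total debts = (1,630 + 1,595 + 240 + 495 + 630) = 4,590. DTI = 4,590/9,750 = 47.1% > 45% — standard DTI limit exceeded.
Reserves: 35,530 ÷ 1,630 = 21.8 months (meets 2-month minimum)
DTI 47.1% is within the 45%–50% exception band; checking compensating factors.
Override check — reserves: 21.8 mo (ok); score: 746 (ok).
Both override conditions satisfied; DTI exception granted.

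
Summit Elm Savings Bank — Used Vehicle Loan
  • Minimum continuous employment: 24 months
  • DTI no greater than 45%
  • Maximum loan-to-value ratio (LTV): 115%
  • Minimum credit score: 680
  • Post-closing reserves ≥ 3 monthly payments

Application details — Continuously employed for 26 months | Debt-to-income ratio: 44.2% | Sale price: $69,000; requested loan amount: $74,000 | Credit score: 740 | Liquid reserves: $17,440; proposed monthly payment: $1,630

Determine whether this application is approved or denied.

Employment 26 ≥ 24 months
DTI 44.2% is within the 45% limit
LTV = 74,000/69,000 = 107.2% ≤ 115%
Credit score 740 ≥ 680 (meets)
Liquid reserves cover 17,440/1,630 = 10.7 months — ≥ 3 required
All criteria satisfied.

Approved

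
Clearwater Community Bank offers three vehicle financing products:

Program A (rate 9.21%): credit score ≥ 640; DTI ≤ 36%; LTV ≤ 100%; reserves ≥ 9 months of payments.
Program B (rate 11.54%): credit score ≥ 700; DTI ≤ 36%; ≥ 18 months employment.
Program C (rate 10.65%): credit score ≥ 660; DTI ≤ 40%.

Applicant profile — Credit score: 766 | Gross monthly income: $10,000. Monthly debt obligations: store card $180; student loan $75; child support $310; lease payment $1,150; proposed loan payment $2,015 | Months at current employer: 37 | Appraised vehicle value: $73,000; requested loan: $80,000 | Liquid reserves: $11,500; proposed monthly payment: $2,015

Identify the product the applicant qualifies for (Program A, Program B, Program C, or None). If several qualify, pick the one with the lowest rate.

Program C

Total debts = (180 + 75 + 310 + 1,150 + 2,015) = 3,730; DTI = 3,730/10,000 = 37.3%.
LTV = 80,000/73,000 = 109.6%.
Reserves = 11,500/2,015 = 5.7 months.
Program A: score 766 ≥ 640; DTI 37.3% > 36%; LTV 109.6% > 100%; reserves 5.7 < 9 mo → does not qualify.
Program B: score 766 ≥ 700; DTI 37.3% > 36%; employment 37 ≥ 18 mo → does not qualify.
Program C: score 766 ≥ 660; DTI 37.3% ≤ 40% → qualifies.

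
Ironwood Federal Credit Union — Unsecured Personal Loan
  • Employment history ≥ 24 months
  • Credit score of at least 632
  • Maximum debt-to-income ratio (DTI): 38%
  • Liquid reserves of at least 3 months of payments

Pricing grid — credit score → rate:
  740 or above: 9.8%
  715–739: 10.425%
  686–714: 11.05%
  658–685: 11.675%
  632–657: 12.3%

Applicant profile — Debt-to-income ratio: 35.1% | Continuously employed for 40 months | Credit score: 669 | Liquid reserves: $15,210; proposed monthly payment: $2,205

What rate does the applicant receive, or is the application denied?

Approved at 11.675%

Credit score 669 ≥ 632 (meets minimum)
Liquid reserves cover 15,210/2,205 = 6.9 months — ≥ 3 required
DTI 35.1% is within the 38% limit
Employment 40 ≥ 24 months
All requirements met. Score 669 falls in the 658–685 tier → 11.675%.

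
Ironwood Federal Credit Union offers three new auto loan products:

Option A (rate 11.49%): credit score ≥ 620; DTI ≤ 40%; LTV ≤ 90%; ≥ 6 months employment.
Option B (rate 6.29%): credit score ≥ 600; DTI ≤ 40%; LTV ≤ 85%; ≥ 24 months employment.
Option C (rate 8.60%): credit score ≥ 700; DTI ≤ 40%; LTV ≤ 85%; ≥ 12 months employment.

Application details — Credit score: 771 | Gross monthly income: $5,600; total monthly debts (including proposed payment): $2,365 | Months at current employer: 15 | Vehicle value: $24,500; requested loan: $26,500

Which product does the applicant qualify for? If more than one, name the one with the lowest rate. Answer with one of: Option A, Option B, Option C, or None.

DTI = 2,365/5,600 = 42.2%.
LTV = 26,500/24,500 = 108.2%.
Option A: score 771 ≥ 620; DTI 42.2% > 40%; LTV 108.2% > 90%; employment 15 ≥ 6 mo → does not qualify.
Option B: score 771 ≥ 600; DTI 42.2% > 40%; LTV 108.2% > 85%; employment 15 < 24 mo → does not qualify.
Option C: score 771 ≥ 700; DTI 42.2% > 40%; LTV 108.2% > 85%; employment 15 ≥ 12 mo → does not qualify.

None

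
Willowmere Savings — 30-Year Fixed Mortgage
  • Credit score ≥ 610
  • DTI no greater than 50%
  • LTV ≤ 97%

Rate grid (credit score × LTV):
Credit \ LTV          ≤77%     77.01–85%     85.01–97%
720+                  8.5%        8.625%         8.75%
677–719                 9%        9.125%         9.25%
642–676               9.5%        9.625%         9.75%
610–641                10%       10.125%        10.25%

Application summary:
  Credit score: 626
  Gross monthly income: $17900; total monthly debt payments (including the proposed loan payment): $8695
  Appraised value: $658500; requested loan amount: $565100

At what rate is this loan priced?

Credit score 626 ≥ 610; Debt-to-income = 8,695/17,900 = 48.6% — meets 50% limit
LTV: 565,100 ÷ 658,500 = 85.8%, within 97% cap
Credit 626 → row 610–641; LTV 85.8% → column 85.01–97%. Grid cell → 10.25%.

10.25%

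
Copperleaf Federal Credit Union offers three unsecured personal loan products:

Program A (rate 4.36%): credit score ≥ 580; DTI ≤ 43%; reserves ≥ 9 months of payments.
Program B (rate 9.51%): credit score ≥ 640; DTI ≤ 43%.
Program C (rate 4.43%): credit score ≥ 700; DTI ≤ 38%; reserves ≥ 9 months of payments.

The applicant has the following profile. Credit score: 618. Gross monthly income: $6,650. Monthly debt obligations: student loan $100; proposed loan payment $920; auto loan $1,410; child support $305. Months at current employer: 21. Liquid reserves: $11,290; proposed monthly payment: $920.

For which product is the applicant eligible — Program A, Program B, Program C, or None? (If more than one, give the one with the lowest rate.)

Program A

Total debts = (100 + 920 + 1,410 + 305) = 2,735; DTI = 2,735/6,650 = 41.1%.
Reserves = 11,290/920 = 12.3 months.
Program A: score 618 ≥ 580; DTI 41.1% ≤ 43%; reserves 12.3 ≥ 9 mo → qualifies.
Program B: score 618 < 640; DTI 41.1% ≤ 43% → does not qualify.
Program C: score 618 < 700; DTI 41.1% > 38%; reserves 12.3 ≥ 9 mo → does not qualify.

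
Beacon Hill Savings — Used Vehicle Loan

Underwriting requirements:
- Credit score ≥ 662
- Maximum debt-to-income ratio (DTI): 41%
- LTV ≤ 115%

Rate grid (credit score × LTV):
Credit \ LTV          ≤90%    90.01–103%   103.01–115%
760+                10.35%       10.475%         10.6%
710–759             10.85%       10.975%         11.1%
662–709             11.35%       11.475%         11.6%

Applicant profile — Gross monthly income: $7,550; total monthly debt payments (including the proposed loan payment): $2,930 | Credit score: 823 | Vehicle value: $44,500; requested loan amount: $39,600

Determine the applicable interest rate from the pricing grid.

Credit score 823 ≥ 662; DTI = 2,930/7,550 = 38.8% ≤ 41%
LTV: 39,600 ÷ 44,500 = 89%, within 115% cap
Row: 823 falls in 760+. Column: 89% falls in ≤90%. Rate = 10.35%.

10.35%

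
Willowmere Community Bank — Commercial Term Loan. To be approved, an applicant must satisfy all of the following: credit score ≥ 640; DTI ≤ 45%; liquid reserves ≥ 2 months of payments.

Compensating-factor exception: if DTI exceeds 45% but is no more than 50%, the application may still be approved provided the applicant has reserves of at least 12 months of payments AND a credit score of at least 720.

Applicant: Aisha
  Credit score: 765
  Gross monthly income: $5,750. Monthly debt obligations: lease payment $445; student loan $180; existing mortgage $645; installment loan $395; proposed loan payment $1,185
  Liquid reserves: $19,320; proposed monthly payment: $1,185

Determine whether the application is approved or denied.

Credit score 765 ≥ 640 (meets base)
Total debts = (445 + 180 + 645 + 395 + 1,185) = 2,850. DTI: 2,850 ÷ 5,750 = 49.6%, over the 45% base limit.
Reserves: 19,320 ÷ 1,185 = 16.3 months (meets 2-month minimum)
DTI 49.6% is within the 45%–50% exception band; checking compensating factors.
Override check — reserves: 16.3 mo (ok); score: 765 (ok).
Both compensating conditions met → exception applies.

Approved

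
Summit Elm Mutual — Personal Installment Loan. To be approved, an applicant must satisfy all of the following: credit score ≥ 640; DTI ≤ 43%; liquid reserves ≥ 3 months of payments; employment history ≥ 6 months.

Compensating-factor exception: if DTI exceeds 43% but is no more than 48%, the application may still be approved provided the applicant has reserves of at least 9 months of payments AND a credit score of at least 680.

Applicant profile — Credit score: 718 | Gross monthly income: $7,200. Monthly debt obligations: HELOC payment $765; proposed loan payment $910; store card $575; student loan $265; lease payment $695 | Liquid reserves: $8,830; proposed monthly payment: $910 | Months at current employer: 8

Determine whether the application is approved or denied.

Approved

Credit score 718 ≥ 640 (meets base)
Total debts = (765 + 910 + 575 + 265 + 695) = 3,210. DTI = 3,210/7,200 = 44.6% > 43% — standard DTI limit exceeded.
Reserves: 8,830 ÷ 910 = 9.7 months (meets 3-month minimum)
Employment 8 ≥ 6 months
DTI 44.6% is within the 43%–48% exception band; checking compensating factors.
Reserves 9.7 ≥ 9 months; credit score 718 ≥ 680.
Both override conditions satisfied; DTI exception granted.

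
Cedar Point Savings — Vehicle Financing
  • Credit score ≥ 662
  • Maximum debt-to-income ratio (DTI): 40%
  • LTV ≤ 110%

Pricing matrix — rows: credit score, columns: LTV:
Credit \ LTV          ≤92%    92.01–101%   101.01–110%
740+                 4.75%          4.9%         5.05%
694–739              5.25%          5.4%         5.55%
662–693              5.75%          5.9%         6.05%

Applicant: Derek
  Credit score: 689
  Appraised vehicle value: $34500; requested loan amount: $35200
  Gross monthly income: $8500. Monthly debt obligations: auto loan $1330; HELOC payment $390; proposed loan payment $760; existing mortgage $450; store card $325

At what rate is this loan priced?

6.05%

Credit score 689 ≥ 662; Total monthly debts = (1,330 + 390 + 760 + 450 + 325) = 3,255. DTI = 3,255/8,500 = 38.3% ≤ 40%
LTV: 35,200 ÷ 34,500 = 102%, within 110% cap
Row: 689 falls in 662–693. Column: 102% falls in 101.01–110%. Rate = 6.05%.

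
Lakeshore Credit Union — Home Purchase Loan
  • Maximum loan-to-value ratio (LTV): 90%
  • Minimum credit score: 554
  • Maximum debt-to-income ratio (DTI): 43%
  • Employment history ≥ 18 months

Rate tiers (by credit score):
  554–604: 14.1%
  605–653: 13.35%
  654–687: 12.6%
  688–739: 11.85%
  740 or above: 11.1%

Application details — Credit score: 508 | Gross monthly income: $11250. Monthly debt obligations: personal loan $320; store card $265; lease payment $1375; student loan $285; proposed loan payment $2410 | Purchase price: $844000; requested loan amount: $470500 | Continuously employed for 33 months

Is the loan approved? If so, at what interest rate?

Credit score 508 < 554 (below minimum)
Employment 33 ≥ 18 months
LTV = 470,500/844,000 = 55.7% ≤ 90%
Total monthly debts = (320 + 265 + 1,375 + 285 + 2,410) = 4,655. DTI: 4,655 ÷ 11,250 = 41.4%, within the 43% cap
Not all requirements met → denied.

Denied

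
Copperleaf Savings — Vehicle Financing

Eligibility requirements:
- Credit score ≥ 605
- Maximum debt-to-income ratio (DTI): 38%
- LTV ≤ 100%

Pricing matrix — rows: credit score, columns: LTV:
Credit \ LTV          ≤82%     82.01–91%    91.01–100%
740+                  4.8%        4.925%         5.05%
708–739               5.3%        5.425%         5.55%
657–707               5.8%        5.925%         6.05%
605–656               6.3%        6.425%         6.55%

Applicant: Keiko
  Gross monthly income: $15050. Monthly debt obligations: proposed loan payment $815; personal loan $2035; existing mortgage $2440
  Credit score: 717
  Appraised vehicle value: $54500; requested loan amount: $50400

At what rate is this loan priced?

5.55%

Credit score 717 ≥ 605; Total monthly debts = (815 + 2,035 + 2,440) = 5,290. DTI = 5,290/15,050 = 35.1% ≤ 38%
LTV = 50,400/54,500 = 92.5% ≤ 100%
Row: 717 falls in 708–739. Column: 92.5% falls in 91.01–100%. Rate = 5.55%.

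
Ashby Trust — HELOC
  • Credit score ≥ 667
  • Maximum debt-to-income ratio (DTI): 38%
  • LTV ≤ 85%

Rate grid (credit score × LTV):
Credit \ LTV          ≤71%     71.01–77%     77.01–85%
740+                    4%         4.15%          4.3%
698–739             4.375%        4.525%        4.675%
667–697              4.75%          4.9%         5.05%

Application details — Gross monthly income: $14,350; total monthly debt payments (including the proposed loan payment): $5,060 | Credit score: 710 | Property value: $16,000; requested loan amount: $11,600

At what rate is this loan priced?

4.525%

Credit score 710 ≥ 667; DTI: 5,060 ÷ 14,350 = 35.3%, within the 38% cap
LTV = 11,600/16,000 = 72.5% ≤ 85%
Row: 710 falls in 698–739. Column: 72.5% falls in 71.01–77%. Rate = 4.525%.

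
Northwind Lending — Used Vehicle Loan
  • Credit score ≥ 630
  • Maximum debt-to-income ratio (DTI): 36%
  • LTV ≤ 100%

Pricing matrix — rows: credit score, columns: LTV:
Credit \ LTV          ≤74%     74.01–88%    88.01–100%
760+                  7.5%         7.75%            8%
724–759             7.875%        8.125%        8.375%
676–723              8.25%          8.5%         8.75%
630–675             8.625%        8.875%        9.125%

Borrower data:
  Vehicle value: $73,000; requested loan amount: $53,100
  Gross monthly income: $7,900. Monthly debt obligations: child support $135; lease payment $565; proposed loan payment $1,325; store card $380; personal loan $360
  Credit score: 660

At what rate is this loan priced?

Credit score 660 ≥ 630; Total monthly debts = (135 + 565 + 1,325 + 380 + 360) = 2,765. DTI: 2,765 ÷ 7,900 = 35%, within the 36% cap
Loan-to-value = 53,100/73,000 = 72.7% — pass (100% max)
Credit 660 → row 630–675; LTV 72.7% → column ≤74%. Grid cell → 8.625%.

8.625%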